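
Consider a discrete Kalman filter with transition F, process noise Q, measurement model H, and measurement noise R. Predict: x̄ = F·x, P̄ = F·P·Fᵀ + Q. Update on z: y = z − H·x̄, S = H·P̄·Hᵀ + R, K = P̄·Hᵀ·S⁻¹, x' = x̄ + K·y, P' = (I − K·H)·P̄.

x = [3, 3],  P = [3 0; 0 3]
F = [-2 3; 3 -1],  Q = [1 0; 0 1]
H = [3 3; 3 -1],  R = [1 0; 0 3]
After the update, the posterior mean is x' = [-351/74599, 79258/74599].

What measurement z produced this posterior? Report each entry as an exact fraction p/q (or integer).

z = [3, -1]

x̄ = F·x = [3, 6]
P̄ = F·P·Fᵀ + Q = [40 -27; -27 31]
S = H·P̄·Hᵀ + R = [154 105; 105 556]
K = P̄·Hᵀ·S⁻¹ = [6249/74599 2649/10657; 18432/74599 -2644/10657]
x' − x̄ = [-224148/74599, -368336/74599] = K·y
y = (KᵀK)⁻¹·Kᵀ·(x' − x̄) = [-24, -4]
z = y + H·x̄ = [-24, -4] + [27, 3] = [3, -1]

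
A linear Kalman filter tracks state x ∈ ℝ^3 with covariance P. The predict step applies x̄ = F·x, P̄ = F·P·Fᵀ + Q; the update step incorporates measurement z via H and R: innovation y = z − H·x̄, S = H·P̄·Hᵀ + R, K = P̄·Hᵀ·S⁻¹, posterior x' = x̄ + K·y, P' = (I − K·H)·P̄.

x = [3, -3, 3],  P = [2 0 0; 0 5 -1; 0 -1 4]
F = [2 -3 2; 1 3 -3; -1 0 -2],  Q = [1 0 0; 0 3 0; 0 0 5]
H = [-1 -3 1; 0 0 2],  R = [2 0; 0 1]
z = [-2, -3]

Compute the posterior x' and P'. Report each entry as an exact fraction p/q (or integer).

x' = [413219/36671, -132901/36671, -57764/36671]
P' = [1138862/36671 -387712/36671 -7002/36671; -387712/36671 141064/36671 5376/36671; -7002/36671 5376/36671 9056/36671]

x̄ = F·x = [21, -15, -9]
P̄ = F·P·Fᵀ + Q = [82 -80 -26; -80 104 28; -26 28 23]
y = z − H·x̄ = [-17, 15]
S = H·P̄·Hᵀ + R = [447 -70; -70 93]
K = P̄·Hᵀ·S⁻¹ = [8636/36671 -14004/36671; -15052/36671 10752/36671; -35/36671 18112/36671]
x' = x̄ + K·y = [413219/36671, -132901/36671, -57764/36671]
P' = (I − K·H)·P̄ = [1138862/36671 -387712/36671 -7002/36671; -387712/36671 141064/36671 5376/36671; -7002/36671 5376/36671 9056/36671]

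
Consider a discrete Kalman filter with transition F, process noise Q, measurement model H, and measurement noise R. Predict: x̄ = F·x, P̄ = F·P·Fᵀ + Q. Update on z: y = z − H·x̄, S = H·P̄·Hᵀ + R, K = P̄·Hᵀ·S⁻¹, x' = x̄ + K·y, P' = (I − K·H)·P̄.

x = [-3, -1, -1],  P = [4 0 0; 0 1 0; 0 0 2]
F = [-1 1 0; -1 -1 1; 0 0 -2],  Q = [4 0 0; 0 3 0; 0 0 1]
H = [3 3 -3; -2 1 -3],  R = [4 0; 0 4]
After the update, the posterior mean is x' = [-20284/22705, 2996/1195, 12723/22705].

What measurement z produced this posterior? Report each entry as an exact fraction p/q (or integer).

z = [3, 3]

x̄ = F·x = [2, 3, 2]
P̄ = F·P·Fᵀ + Q = [9 3 0; 3 10 -4; 0 -4 9]
S = H·P̄·Hᵀ + R = [382 96; 96 143]
K = P̄·Hᵀ·S⁻¹ = [3294/22705 -4593/22705; 303/2390 32/1195; -2601/45410 -4049/22705]
x' − x̄ = [-65694/22705, -589/1195, -32687/22705] = K·y
y = (KᵀK)⁻¹·Kᵀ·(x' − x̄) = [-6, 10]
z = y + H·x̄ = [-6, 10] + [9, -7] = [3, 3]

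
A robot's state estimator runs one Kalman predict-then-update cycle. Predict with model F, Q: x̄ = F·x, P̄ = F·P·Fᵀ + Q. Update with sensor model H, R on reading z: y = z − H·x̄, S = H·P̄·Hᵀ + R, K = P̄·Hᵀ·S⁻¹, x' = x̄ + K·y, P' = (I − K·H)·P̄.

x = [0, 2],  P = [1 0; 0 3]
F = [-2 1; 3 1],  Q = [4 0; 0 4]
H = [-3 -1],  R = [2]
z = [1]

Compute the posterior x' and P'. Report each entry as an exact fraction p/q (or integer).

x' = [-8/11, 15/11]
P' = [21/11 -169/33; -169/33 1535/99]

x̄ = F·x = [2, 2]
P̄ = F·P·Fᵀ + Q = [11 -3; -3 16]
y = z − H·x̄ = [9]
S = H·P̄·Hᵀ + R = [99]
K = P̄·Hᵀ·S⁻¹ = [-10/33; -7/99]
x' = x̄ + K·y = [-8/11, 15/11]
P' = (I − K·H)·P̄ = [21/11 -169/33; -169/33 1535/99]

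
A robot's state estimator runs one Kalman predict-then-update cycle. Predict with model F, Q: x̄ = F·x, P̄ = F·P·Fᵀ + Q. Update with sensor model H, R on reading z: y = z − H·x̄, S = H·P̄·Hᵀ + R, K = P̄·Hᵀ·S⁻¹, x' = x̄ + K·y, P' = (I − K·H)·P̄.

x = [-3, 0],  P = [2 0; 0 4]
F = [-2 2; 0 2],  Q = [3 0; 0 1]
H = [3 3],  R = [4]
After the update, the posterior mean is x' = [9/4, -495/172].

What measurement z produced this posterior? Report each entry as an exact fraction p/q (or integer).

z = [-2]

x̄ = F·x = [6, 0]
P̄ = F·P·Fᵀ + Q = [27 16; 16 17]
S = H·P̄·Hᵀ + R = [688]
K = P̄·Hᵀ·S⁻¹ = [3/16; 99/688]
x' − x̄ = [-15/4, -495/172] = K·y
y = (KᵀK)⁻¹·Kᵀ·(x' − x̄) = [-20]
z = y + H·x̄ = [-20] + [18] = [-2]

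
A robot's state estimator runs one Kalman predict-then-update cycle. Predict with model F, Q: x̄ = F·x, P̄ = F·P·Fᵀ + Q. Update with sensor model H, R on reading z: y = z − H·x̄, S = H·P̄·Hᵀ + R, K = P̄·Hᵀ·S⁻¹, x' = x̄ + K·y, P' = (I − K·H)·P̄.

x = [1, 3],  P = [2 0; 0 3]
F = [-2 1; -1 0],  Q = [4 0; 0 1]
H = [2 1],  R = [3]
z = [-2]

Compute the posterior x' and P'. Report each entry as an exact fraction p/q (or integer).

x̄ = F·x = [1, -1]
P̄ = F·P·Fᵀ + Q = [15 4; 4 3]
y = z − H·x̄ = [-3]
S = H·P̄·Hᵀ + R = [82]
K = P̄·Hᵀ·S⁻¹ = [17/41; 11/82]
x' = x̄ + K·y = [-10/41, -115/82]
P' = (I − K·H)·P̄ = [37/41 -23/41; -23/41 125/82]

x' = [-10/41, -115/82]
P' = [37/41 -23/41; -23/41 125/82]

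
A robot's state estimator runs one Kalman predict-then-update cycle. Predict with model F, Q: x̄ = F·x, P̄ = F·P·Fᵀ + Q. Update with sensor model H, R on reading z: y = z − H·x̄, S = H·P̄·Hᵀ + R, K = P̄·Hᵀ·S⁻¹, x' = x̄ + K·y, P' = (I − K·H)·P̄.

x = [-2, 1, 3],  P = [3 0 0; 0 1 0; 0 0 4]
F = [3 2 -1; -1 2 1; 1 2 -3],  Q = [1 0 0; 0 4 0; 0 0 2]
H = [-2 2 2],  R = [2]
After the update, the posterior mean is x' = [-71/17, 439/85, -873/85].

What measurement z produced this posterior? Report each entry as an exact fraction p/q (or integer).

z = [-2]

x̄ = F·x = [-7, 7, -9]
P̄ = F·P·Fᵀ + Q = [36 -9 25; -9 15 -11; 25 -11 45]
S = H·P̄·Hᵀ + R = [170]
K = P̄·Hᵀ·S⁻¹ = [-4/17; 13/85; 9/85]
x' − x̄ = [48/17, -156/85, -108/85] = K·y
y = (KᵀK)⁻¹·Kᵀ·(x' − x̄) = [-12]
z = y + H·x̄ = [-12] + [10] = [-2]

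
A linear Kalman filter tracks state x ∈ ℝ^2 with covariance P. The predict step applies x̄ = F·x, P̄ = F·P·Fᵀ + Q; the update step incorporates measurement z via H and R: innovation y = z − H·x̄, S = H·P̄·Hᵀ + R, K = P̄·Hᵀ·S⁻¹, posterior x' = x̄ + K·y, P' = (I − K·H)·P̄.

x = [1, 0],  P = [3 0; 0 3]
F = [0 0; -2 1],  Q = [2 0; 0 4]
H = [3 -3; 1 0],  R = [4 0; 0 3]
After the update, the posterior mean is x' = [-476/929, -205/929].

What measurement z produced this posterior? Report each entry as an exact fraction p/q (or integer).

z = [-1, -1]

x̄ = F·x = [0, -2]
P̄ = F·P·Fᵀ + Q = [2 0; 0 19]
S = H·P̄·Hᵀ + R = [193 6; 6 5]
K = P̄·Hᵀ·S⁻¹ = [18/929 350/929; -285/929 342/929]
x' − x̄ = [-476/929, 1653/929] = K·y
y = (KᵀK)⁻¹·Kᵀ·(x' − x̄) = [-7, -1]
z = y + H·x̄ = [-7, -1] + [6, 0] = [-1, -1]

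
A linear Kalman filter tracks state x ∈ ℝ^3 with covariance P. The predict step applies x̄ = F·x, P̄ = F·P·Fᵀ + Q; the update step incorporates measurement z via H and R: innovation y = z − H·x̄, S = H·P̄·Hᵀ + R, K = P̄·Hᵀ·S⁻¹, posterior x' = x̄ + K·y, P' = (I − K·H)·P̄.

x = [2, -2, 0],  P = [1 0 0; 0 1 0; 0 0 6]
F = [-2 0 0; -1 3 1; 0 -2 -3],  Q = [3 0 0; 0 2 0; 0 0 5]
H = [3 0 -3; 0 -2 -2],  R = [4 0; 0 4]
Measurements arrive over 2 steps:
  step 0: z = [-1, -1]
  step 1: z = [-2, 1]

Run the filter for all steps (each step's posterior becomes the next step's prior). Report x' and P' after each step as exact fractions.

step 0: x̄ = F·x = [-4, -8, 4]
step 0: P̄ = F·P·Fᵀ + Q = [7 2 0; 2 18 -24; 0 -24 63]
step 0: y = z − H·x̄ = [23, -9]
step 0: S = H·P̄·Hᵀ + R = [634 222; 222 136]
step 0: K = P̄·Hᵀ·S⁻¹ = [936/9235 -3599/18470; 1986/9235 -2427/9235; -2097/9235 -3747/18470]
step 0: x' = x̄ + K·y = [1567/18470, -6359/9235, 11141/18470]
step 0: P' = (I − K·H)·P̄ = [37791/9235 -32944/9235 36543/9235; -32944/9235 40446/9235 -35592/9235; 36543/9235 -35592/9235 39339/9235]
step 1: x̄ = F·x = [-1567/9235, -2858/1847, -7987/18470]
step 1: P̄ = F·P·Fᵀ + Q = [178869/9235 40032/1847 87482/9235; 40032/1847 74128/1847 14912/1847; 87482/9235 14912/1847 134906/9235]
step 1: y = z − H·x̄ = [-51499/18470, -27332/9235]
step 1: S = H·P̄·Hᵀ + R = [1286239/9235 -469056/9235; -469056/9235 2655604/9235]
step 1: K = P̄·Hᵀ·S⁻¹ = [2169/15127 -20257/105889; 322080/1765537 -535080/1765537; -2221056/12358759 -16393617/86511313]
step 1: x' = x̄ + K·y = [-697/211778, -2046358/1765537, 108917159/173022626]
step 1: P' = (I − K·H)·P̄ = [338294/105889 -5664/2161 318050/105889; -5664/2161 6127088/1765537 -5056928/1765537; 318050/105889 -5056928/1765537 280576706/86511313]

step 0: x' = [1567/18470, -6359/9235, 11141/18470], P' = [37791/9235 -32944/9235 36543/9235; -32944/9235 40446/9235 -35592/9235; 36543/9235 -35592/9235 39339/9235]
step 1: x' = [-697/211778, -2046358/1765537, 108917159/173022626], P' = [338294/105889 -5664/2161 318050/105889; -5664/2161 6127088/1765537 -5056928/1765537; 318050/105889 -5056928/1765537 280576706/86511313]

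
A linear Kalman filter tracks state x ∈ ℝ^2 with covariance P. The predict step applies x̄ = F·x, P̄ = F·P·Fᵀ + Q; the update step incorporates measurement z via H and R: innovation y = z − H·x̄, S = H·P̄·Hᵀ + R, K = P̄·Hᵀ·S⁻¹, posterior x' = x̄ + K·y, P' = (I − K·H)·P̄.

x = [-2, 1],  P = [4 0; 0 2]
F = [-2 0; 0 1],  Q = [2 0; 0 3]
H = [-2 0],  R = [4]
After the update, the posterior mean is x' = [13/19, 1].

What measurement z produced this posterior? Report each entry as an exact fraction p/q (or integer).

x̄ = F·x = [4, 1]
P̄ = F·P·Fᵀ + Q = [18 0; 0 5]
S = H·P̄·Hᵀ + R = [76]
K = P̄·Hᵀ·S⁻¹ = [-9/19; 0]
x' − x̄ = [-63/19, 0] = K·y
y = (KᵀK)⁻¹·Kᵀ·(x' − x̄) = [7]
z = y + H·x̄ = [7] + [-8] = [-1]

z = [-1]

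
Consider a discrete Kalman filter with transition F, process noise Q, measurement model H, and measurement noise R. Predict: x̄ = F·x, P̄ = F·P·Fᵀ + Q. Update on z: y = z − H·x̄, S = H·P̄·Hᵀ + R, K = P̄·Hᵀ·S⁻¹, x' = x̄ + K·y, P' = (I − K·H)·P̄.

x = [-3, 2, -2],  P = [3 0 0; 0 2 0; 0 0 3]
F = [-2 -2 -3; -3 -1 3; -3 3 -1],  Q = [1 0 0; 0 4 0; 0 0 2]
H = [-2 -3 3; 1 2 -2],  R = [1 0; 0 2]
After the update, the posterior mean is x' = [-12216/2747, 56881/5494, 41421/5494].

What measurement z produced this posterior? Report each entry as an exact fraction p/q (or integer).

x̄ = F·x = [8, 1, 17]
P̄ = F·P·Fᵀ + Q = [48 -5 15; -5 60 12; 15 12 50]
S = H·P̄·Hᵀ + R = [727 -472; -472 314]
K = P̄·Hᵀ·S⁻¹ = [-3764/2747 -5588/2747; 438/2747 2909/5494; -1208/2747 -4699/5494]
x' − x̄ = [-34192/2747, 51387/5494, -51977/5494] = K·y
y = (KᵀK)⁻¹·Kᵀ·(x' − x̄) = [-31, 27]
z = y + H·x̄ = [-31, 27] + [32, -24] = [1, 3]

z = [1, 3]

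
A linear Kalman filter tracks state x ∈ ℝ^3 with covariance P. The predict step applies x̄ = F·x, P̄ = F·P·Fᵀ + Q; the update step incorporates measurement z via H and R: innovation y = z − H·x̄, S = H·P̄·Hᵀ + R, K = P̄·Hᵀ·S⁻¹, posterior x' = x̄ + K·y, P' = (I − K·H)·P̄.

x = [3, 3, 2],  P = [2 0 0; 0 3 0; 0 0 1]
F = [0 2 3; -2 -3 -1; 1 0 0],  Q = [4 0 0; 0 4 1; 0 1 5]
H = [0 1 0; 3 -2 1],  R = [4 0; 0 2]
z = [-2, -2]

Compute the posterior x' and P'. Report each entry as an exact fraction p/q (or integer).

x' = [-7779/3818, -2738/1909, 5859/3818]
P' = [7925/3818 3264/1909 -8637/3818; 3264/1909 5004/1909 -76/1909; -8637/3818 -76/1909 25741/3818]

x̄ = F·x = [12, -17, 3]
P̄ = F·P·Fᵀ + Q = [25 -21 0; -21 40 -3; 0 -3 7]
y = z − H·x̄ = [15, -75]
S = H·P̄·Hᵀ + R = [44 -146; -146 658]
K = P̄·Hᵀ·S⁻¹ = [816/1909 1041/3818; 1251/1909 -146/1909; -19/1909 67/3818]
x' = x̄ + K·y = [-7779/3818, -2738/1909, 5859/3818]
P' = (I − K·H)·P̄ = [7925/3818 3264/1909 -8637/3818; 3264/1909 5004/1909 -76/1909; -8637/3818 -76/1909 25741/3818]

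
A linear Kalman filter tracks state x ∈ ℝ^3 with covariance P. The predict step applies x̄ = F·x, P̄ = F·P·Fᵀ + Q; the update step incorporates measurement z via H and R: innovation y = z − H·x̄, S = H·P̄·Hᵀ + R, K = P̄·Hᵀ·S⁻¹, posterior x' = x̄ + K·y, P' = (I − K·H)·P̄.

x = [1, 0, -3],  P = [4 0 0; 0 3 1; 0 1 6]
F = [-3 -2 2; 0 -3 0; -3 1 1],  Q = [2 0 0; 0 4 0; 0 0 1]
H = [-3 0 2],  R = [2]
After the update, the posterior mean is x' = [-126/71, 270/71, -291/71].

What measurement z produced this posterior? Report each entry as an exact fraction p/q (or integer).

z = [-3]

x̄ = F·x = [-9, 0, -6]
P̄ = F·P·Fᵀ + Q = [66 12 42; 12 31 -12; 42 -12 48]
S = H·P̄·Hᵀ + R = [284]
K = P̄·Hᵀ·S⁻¹ = [-57/142; -15/71; -15/142]
x' − x̄ = [513/71, 270/71, 135/71] = K·y
y = (KᵀK)⁻¹·Kᵀ·(x' − x̄) = [-18]
z = y + H·x̄ = [-18] + [15] = [-3]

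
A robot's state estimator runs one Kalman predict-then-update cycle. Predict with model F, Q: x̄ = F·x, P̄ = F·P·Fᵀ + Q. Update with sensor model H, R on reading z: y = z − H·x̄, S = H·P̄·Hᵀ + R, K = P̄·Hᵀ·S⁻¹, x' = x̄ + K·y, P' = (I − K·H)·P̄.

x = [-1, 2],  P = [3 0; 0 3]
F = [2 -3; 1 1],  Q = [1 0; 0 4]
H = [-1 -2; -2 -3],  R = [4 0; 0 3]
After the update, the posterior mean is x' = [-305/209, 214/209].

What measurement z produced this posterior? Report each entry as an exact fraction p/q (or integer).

x̄ = F·x = [-8, 1]
P̄ = F·P·Fᵀ + Q = [40 -3; -3 10]
S = H·P̄·Hᵀ + R = [72 119; 119 217]
K = P̄·Hᵀ·S⁻¹ = [153/209 -1066/1463; -119/209 295/1463]
x' − x̄ = [1367/209, 5/209] = K·y
y = (KᵀK)⁻¹·Kᵀ·(x' − x̄) = [-5, -14]
z = y + H·x̄ = [-5, -14] + [6, 13] = [1, -1]

z = [1, -1]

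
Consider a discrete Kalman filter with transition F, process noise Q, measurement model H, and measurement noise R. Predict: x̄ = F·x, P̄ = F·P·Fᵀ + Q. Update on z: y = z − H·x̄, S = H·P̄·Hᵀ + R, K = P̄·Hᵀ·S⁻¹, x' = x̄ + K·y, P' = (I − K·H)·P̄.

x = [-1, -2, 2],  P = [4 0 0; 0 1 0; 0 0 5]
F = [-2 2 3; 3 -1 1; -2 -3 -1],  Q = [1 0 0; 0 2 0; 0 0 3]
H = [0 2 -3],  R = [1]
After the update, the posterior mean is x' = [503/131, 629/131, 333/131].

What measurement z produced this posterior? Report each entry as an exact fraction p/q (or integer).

x̄ = F·x = [4, 1, 6]
P̄ = F·P·Fᵀ + Q = [66 -11 -5; -11 44 -26; -5 -26 33]
S = H·P̄·Hᵀ + R = [786]
K = P̄·Hᵀ·S⁻¹ = [-7/786; 83/393; -151/786]
x' − x̄ = [-21/131, 498/131, -453/131] = K·y
y = (KᵀK)⁻¹·Kᵀ·(x' − x̄) = [18]
z = y + H·x̄ = [18] + [-16] = [2]

z = [2]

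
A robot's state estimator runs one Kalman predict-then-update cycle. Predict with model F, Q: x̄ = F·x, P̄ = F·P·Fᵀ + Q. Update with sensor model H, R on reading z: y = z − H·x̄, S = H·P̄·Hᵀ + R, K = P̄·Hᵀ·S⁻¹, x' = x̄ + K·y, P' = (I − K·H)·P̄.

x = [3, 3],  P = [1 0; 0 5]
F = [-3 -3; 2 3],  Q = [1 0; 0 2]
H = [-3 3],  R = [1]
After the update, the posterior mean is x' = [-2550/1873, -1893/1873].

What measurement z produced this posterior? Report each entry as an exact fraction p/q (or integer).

x̄ = F·x = [-18, 15]
P̄ = F·P·Fᵀ + Q = [55 -51; -51 51]
S = H·P̄·Hᵀ + R = [1873]
K = P̄·Hᵀ·S⁻¹ = [-318/1873; 306/1873]
x' − x̄ = [31164/1873, -29988/1873] = K·y
y = (KᵀK)⁻¹·Kᵀ·(x' − x̄) = [-98]
z = y + H·x̄ = [-98] + [99] = [1]

z = [1]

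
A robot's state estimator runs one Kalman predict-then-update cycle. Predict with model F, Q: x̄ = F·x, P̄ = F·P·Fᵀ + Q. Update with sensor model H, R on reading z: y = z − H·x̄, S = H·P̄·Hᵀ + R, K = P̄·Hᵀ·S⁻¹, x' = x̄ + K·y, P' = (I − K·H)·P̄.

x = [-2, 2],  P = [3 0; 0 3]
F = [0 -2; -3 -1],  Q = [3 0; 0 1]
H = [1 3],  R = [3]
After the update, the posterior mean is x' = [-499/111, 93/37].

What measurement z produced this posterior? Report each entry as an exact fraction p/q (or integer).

x̄ = F·x = [-4, 4]
P̄ = F·P·Fᵀ + Q = [15 6; 6 31]
S = H·P̄·Hᵀ + R = [333]
K = P̄·Hᵀ·S⁻¹ = [11/111; 11/37]
x' − x̄ = [-55/111, -55/37] = K·y
y = (KᵀK)⁻¹·Kᵀ·(x' − x̄) = [-5]
z = y + H·x̄ = [-5] + [8] = [3]

z = [3]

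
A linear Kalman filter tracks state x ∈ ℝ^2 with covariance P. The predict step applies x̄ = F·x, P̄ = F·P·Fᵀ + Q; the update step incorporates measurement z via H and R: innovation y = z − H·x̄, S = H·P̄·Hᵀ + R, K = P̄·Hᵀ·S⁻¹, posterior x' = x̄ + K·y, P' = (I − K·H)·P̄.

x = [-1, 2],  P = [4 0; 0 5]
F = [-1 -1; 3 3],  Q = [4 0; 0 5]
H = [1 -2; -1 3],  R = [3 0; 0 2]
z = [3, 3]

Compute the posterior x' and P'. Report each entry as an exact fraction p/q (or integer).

x' = [2683/2086, 1859/2086]
P' = [13693/4172 4895/4172; 4895/4172 2461/4172]

x̄ = F·x = [-1, 3]
P̄ = F·P·Fᵀ + Q = [13 -27; -27 86]
y = z − H·x̄ = [10, -7]
S = H·P̄·Hᵀ + R = [468 -664; -664 951]
K = P̄·Hᵀ·S⁻¹ = [1301/4172 124/1043; -9/4172 311/1043]
x' = x̄ + K·y = [2683/2086, 1859/2086]
P' = (I − K·H)·P̄ = [13693/4172 4895/4172; 4895/4172 2461/4172]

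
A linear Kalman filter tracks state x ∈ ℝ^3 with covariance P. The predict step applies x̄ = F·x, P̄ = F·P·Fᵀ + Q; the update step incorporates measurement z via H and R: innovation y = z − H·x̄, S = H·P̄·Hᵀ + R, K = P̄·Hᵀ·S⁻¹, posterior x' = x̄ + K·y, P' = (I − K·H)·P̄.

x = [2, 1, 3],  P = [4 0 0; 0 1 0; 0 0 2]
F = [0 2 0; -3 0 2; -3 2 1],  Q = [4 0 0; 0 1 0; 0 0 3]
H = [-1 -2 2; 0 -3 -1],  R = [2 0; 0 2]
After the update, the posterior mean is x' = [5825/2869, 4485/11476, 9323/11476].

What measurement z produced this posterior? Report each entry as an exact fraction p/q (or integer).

z = [-1, -2]

x̄ = F·x = [2, 0, -1]
P̄ = F·P·Fᵀ + Q = [8 0 4; 0 45 40; 4 40 45]
S = H·P̄·Hᵀ + R = [34 24; 24 692]
K = P̄·Hᵀ·S⁻¹ = [12/2869 -17/2869; -340/2869 -2855/11476; 1014/2869 -2877/11476]
x' − x̄ = [87/2869, 4485/11476, 20799/11476] = K·y
y = (KᵀK)⁻¹·Kᵀ·(x' − x̄) = [3, -3]
z = y + H·x̄ = [3, -3] + [-4, 1] = [-1, -2]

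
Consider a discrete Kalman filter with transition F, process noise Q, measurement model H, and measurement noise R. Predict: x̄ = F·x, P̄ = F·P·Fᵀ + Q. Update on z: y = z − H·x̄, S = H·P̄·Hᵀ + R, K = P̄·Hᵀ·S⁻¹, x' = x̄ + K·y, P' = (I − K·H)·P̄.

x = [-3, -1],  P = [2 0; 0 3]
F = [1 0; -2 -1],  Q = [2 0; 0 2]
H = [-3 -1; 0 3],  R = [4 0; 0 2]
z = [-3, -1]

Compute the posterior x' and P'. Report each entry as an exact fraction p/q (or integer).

x̄ = F·x = [-3, 7]
P̄ = F·P·Fᵀ + Q = [4 -4; -4 13]
y = z − H·x̄ = [-5, -22]
S = H·P̄·Hᵀ + R = [29 -3; -3 119]
K = P̄·Hᵀ·S⁻¹ = [-494/1721 -186/1721; -1/1721 564/1721]
x' = x̄ + K·y = [1399/1721, -356/1721]
P' = (I − K·H)·P̄ = [700/1721 -124/1721; -124/1721 376/1721]

x' = [1399/1721, -356/1721]
P' = [700/1721 -124/1721; -124/1721 376/1721]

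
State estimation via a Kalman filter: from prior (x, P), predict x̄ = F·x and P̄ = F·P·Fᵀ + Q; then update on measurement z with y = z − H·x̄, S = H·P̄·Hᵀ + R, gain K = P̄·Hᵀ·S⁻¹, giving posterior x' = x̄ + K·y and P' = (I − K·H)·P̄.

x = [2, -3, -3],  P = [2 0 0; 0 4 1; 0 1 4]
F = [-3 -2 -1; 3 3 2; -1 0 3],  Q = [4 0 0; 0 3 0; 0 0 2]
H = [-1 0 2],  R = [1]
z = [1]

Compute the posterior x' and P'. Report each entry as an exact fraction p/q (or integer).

x' = [-211/51, 197/85, -413/255]
P' = [1366/51 -451/17 676/51; -451/17 3118/85 -1109/85; 676/51 -1109/85 1736/255]

x̄ = F·x = [3, -9, -11]
P̄ = F·P·Fᵀ + Q = [46 -57 -12; -57 85 27; -12 27 40]
y = z − H·x̄ = [26]
S = H·P̄·Hᵀ + R = [255]
K = P̄·Hᵀ·S⁻¹ = [-14/51; 37/85; 92/255]
x' = x̄ + K·y = [-211/51, 197/85, -413/255]
P' = (I − K·H)·P̄ = [1366/51 -451/17 676/51; -451/17 3118/85 -1109/85; 676/51 -1109/85 1736/255]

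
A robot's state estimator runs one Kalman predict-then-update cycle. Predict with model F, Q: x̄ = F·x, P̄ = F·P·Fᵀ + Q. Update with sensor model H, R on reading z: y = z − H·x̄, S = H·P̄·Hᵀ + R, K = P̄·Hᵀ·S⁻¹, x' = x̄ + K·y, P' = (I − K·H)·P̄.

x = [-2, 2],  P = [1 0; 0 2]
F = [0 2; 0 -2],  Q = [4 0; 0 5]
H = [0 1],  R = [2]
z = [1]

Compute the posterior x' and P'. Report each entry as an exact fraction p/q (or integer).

x' = [4/3, 1/3]
P' = [116/15 -16/15; -16/15 26/15]

x̄ = F·x = [4, -4]
P̄ = F·P·Fᵀ + Q = [12 -8; -8 13]
y = z − H·x̄ = [5]
S = H·P̄·Hᵀ + R = [15]
K = P̄·Hᵀ·S⁻¹ = [-8/15; 13/15]
x' = x̄ + K·y = [4/3, 1/3]
P' = (I − K·H)·P̄ = [116/15 -16/15; -16/15 26/15]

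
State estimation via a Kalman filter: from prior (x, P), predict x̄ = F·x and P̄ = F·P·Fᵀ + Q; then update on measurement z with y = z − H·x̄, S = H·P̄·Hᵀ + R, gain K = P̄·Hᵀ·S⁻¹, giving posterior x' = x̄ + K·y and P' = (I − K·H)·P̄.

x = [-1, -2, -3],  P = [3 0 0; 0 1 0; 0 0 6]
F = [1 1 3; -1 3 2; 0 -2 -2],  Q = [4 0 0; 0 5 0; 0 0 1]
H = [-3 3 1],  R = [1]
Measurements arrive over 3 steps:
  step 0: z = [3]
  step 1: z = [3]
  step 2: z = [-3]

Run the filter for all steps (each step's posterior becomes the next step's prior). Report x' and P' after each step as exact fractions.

step 0: x̄ = F·x = [-12, -11, 10]
step 0: P̄ = F·P·Fᵀ + Q = [62 36 -38; 36 41 -30; -38 -30 29]
step 0: y = z − H·x̄ = [-10]
step 0: S = H·P̄·Hᵀ + R = [357]
step 0: K = P̄·Hᵀ·S⁻¹ = [-116/357; -5/119; 53/357]
step 0: x' = x̄ + K·y = [-3124/357, -1259/119, 3040/357]
step 0: P' = (I − K·H)·P̄ = [8678/357 3704/119 -7418/357; 3704/119 4804/119 -3305/119; -7418/357 -3305/119 7544/357]
step 1: x̄ = F·x = [317/51, -709/119, 1474/357]
step 1: P̄ = F·P·Fᵀ + Q = [1520/51 19/17 -308/51; 19/17 4789/119 -3370/119; -308/51 -3370/119 8861/357]
step 1: y = z − H·x̄ = [1805/51]
step 1: S = H·P̄·Hᵀ + R = [25625/51]
step 1: K = P̄·Hᵀ·S⁻¹ = [-4697/25625; 4542/25625; -2143/25625]
step 1: x' = x̄ + K·y = [-1392/5125, 11309/35875, 41939/35875]
step 1: P' = (I − K·H)·P̄ = [331141/25625 446949/25625 -352121/25625; 446949/25625 4387177/179375 -3743808/179375; -352121/25625 -3743808/179375 3821882/179375]
step 2: x̄ = F·x = [127382/35875, 127549/35875, -106496/35875]
step 2: P̄ = F·P·Fᵀ + Q = [10824958/179375 1315081/179375 -3082774/179375; 1315081/179375 4148817/179375 -2844918/179375; -3082774/179375 -2844918/179375 3065147/179375]
step 2: y = z − H·x̄ = [-326/7175]
step 2: S = H·P̄·Hᵀ + R = [4630567/7175]
step 2: K = P̄·Hᵀ·S⁻¹ = [-6322481/23152835; 1131258/23152835; 755743/23152835]
step 2: x' = x̄ + K·y = [82496448/23152835, 82265561/23152835, -68764214/23152835]
step 2: P' = (I − K·H)·P̄ = [1414902759/115764175 1845564863/115764175 -1323598717/115764175; 1845564863/115764175 2499181941/115764175 -1955194944/115764175; -1323598717/115764175 -1955194944/115764175 1898567396/115764175]

step 0: x' = [-3124/357, -1259/119, 3040/357], P' = [8678/357 3704/119 -7418/357; 3704/119 4804/119 -3305/119; -7418/357 -3305/119 7544/357]
step 1: x' = [-1392/5125, 11309/35875, 41939/35875], P' = [331141/25625 446949/25625 -352121/25625; 446949/25625 4387177/179375 -3743808/179375; -352121/25625 -3743808/179375 3821882/179375]
step 2: x' = [82496448/23152835, 82265561/23152835, -68764214/23152835], P' = [1414902759/115764175 1845564863/115764175 -1323598717/115764175; 1845564863/115764175 2499181941/115764175 -1955194944/115764175; -1323598717/115764175 -1955194944/115764175 1898567396/115764175]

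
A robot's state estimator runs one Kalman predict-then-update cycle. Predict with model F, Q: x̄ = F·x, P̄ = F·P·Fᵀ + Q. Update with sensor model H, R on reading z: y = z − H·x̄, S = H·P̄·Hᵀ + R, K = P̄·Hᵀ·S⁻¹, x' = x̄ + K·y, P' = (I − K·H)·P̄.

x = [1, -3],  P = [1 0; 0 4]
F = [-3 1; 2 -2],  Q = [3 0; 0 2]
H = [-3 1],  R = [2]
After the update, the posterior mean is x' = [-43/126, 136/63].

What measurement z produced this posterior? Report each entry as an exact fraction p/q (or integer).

z = [3]

x̄ = F·x = [-6, 8]
P̄ = F·P·Fᵀ + Q = [16 -14; -14 22]
S = H·P̄·Hᵀ + R = [252]
K = P̄·Hᵀ·S⁻¹ = [-31/126; 16/63]
x' − x̄ = [713/126, -368/63] = K·y
y = (KᵀK)⁻¹·Kᵀ·(x' − x̄) = [-23]
z = y + H·x̄ = [-23] + [26] = [3]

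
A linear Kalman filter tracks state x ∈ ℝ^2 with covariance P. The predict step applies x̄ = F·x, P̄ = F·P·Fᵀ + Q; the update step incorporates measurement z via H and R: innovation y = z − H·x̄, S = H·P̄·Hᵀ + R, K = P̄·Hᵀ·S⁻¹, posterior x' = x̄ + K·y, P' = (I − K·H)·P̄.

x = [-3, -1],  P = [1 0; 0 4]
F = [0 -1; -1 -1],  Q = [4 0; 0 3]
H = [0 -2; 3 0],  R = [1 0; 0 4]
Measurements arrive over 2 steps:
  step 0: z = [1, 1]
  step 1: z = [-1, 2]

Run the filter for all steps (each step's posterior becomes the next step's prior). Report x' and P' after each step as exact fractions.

step 0: x' = [37/161, -54/161], P' = [200/483 4/483; 4/483 116/483]
step 1: x' = [3382/5305, 12623/26525], P' = [1280/3183 8/5305; 8/5305 6207/26525]

step 0: x̄ = F·x = [1, 4]
step 0: P̄ = F·P·Fᵀ + Q = [8 4; 4 8]
step 0: y = z − H·x̄ = [9, -2]
step 0: S = H·P̄·Hᵀ + R = [33 -24; -24 76]
step 0: K = P̄·Hᵀ·S⁻¹ = [-8/483 50/161; -232/483 1/161]
step 0: x' = x̄ + K·y = [37/161, -54/161]
step 0: P' = (I − K·H)·P̄ = [200/483 4/483; 4/483 116/483]
step 1: x̄ = F·x = [54/161, 17/161]
step 1: P̄ = F·P·Fᵀ + Q = [2048/483 40/161; 40/161 591/161]
step 1: y = z − H·x̄ = [-127/161, 160/161]
step 1: S = H·P̄·Hᵀ + R = [2525/161 -240/161; -240/161 6788/161]
step 1: K = P̄·Hᵀ·S⁻¹ = [-16/5305 320/1061; -12414/26525 6/5305]
step 1: x' = x̄ + K·y = [3382/5305, 12623/26525]
step 1: P' = (I − K·H)·P̄ = [1280/3183 8/5305; 8/5305 6207/26525]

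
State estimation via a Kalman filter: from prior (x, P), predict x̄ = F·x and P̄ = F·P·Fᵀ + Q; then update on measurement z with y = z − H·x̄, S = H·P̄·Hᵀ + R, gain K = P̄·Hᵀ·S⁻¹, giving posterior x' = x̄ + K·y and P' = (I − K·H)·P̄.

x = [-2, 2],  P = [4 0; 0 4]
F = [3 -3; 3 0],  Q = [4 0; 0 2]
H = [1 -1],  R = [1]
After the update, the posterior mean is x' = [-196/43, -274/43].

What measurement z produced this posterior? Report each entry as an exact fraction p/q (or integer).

z = [2]

x̄ = F·x = [-12, -6]
P̄ = F·P·Fᵀ + Q = [76 36; 36 38]
S = H·P̄·Hᵀ + R = [43]
K = P̄·Hᵀ·S⁻¹ = [40/43; -2/43]
x' − x̄ = [320/43, -16/43] = K·y
y = (KᵀK)⁻¹·Kᵀ·(x' − x̄) = [8]
z = y + H·x̄ = [8] + [-6] = [2]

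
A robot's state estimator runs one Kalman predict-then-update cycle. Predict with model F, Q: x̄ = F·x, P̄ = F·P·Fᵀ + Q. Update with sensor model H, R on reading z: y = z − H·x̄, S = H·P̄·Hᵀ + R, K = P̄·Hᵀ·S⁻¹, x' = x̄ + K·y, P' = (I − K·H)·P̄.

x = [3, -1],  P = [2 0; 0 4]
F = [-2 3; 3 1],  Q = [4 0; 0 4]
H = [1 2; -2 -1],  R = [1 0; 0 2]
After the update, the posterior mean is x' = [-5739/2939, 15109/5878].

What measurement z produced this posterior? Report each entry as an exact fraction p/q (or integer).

z = [3, 1]

x̄ = F·x = [-9, 8]
P̄ = F·P·Fᵀ + Q = [48 0; 0 26]
S = H·P̄·Hᵀ + R = [153 -148; -148 220]
K = P̄·Hᵀ·S⁻¹ = [-912/2939 -1896/2939; 1898/2939 1859/5878]
x' − x̄ = [20712/2939, -31915/5878] = K·y
y = (KᵀK)⁻¹·Kᵀ·(x' − x̄) = [-4, -9]
z = y + H·x̄ = [-4, -9] + [7, 10] = [3, 1]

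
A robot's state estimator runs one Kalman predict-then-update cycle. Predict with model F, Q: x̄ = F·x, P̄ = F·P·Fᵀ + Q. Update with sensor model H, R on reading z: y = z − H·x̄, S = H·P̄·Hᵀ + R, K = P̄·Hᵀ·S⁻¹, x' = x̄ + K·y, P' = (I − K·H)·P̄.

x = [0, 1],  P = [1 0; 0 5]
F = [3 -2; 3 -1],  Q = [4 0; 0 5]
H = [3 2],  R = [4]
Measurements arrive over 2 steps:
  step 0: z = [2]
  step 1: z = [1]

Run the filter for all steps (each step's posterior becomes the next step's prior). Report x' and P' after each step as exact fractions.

step 0: x̄ = F·x = [-2, -1]
step 0: P̄ = F·P·Fᵀ + Q = [33 19; 19 19]
step 0: y = z − H·x̄ = [10]
step 0: S = H·P̄·Hᵀ + R = [605]
step 0: K = P̄·Hᵀ·S⁻¹ = [137/605; 19/121]
step 0: x' = x̄ + K·y = [32/121, 69/121]
step 0: P' = (I − K·H)·P̄ = [1196/605 -304/121; -304/121 494/121]
step 1: x̄ = F·x = [-42/121, 27/121]
step 1: P̄ = F·P·Fᵀ + Q = [41304/605 29384/605; 29384/605 25379/605]
step 1: y = z − H·x̄ = [193/121]
step 1: S = H·P̄·Hᵀ + R = [165656/121]
step 1: K = P̄·Hᵀ·S⁻¹ = [4567/20707; 13891/82828]
step 1: x' = x̄ + K·y = [97/20707, 40639/82828]
step 1: P' = (I − K·H)·P̄ = [173408/103535 -214442/103535; -214442/103535 712781/207070]

step 0: x' = [32/121, 69/121], P' = [1196/605 -304/121; -304/121 494/121]
step 1: x' = [97/20707, 40639/82828], P' = [173408/103535 -214442/103535; -214442/103535 712781/207070]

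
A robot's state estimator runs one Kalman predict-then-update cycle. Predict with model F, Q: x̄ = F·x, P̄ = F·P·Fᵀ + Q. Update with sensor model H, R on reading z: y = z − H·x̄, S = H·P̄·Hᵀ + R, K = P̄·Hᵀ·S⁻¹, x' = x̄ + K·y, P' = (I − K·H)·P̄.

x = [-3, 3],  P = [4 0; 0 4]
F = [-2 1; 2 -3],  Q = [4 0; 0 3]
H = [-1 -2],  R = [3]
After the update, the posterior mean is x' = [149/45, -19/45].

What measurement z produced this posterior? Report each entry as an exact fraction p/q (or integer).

z = [-3]

x̄ = F·x = [9, -15]
P̄ = F·P·Fᵀ + Q = [24 -28; -28 55]
S = H·P̄·Hᵀ + R = [135]
K = P̄·Hᵀ·S⁻¹ = [32/135; -82/135]
x' − x̄ = [-256/45, 656/45] = K·y
y = (KᵀK)⁻¹·Kᵀ·(x' − x̄) = [-24]
z = y + H·x̄ = [-24] + [21] = [-3]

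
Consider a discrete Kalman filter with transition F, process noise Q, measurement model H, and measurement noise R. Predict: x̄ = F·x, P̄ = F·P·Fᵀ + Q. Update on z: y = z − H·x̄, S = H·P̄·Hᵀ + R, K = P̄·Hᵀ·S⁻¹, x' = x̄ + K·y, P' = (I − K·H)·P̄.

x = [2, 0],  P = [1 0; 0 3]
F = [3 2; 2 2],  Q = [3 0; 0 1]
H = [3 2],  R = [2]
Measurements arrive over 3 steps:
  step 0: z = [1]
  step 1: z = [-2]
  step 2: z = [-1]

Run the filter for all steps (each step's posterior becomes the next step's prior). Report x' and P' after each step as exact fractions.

step 0: x' = [156/251, -96/251], P' = [192/251 -234/251; -234/251 395/251]
step 1: x' = [-7094/19391, -7180/19391], P' = [14574/19391 -17318/19391; -17318/19391 28607/19391]
step 2: x' = [-110281/1460929, -709674/1460929], P' = [1082410/1460929 -1278378/1460929; -1278378/1460929 2110785/1460929]

step 0: x̄ = F·x = [6, 4]
step 0: P̄ = F·P·Fᵀ + Q = [24 18; 18 17]
step 0: y = z − H·x̄ = [-25]
step 0: S = H·P̄·Hᵀ + R = [502]
step 0: K = P̄·Hᵀ·S⁻¹ = [54/251; 44/251]
step 0: x' = x̄ + K·y = [156/251, -96/251]
step 0: P' = (I − K·H)·P̄ = [192/251 -234/251; -234/251 395/251]
step 1: x̄ = F·x = [276/251, 120/251]
step 1: P̄ = F·P·Fᵀ + Q = [1253/251 392/251; 392/251 727/251]
step 1: y = z − H·x̄ = [-1570/251]
step 1: S = H·P̄·Hᵀ + R = [19391/251]
step 1: K = P̄·Hᵀ·S⁻¹ = [4543/19391; 2630/19391]
step 1: x' = x̄ + K·y = [-7094/19391, -7180/19391]
step 1: P' = (I − K·H)·P̄ = [14574/19391 -17318/19391; -17318/19391 28607/19391]
step 2: x̄ = F·x = [-35642/19391, -28548/19391]
step 2: P̄ = F·P·Fᵀ + Q = [95951/19391 28692/19391; 28692/19391 53571/19391]
step 2: y = z − H·x̄ = [144631/19391]
step 2: S = H·P̄·Hᵀ + R = [1460929/19391]
step 2: K = P̄·Hᵀ·S⁻¹ = [345237/1460929; 193218/1460929]
step 2: x' = x̄ + K·y = [-110281/1460929, -709674/1460929]
step 2: P' = (I − K·H)·P̄ = [1082410/1460929 -1278378/1460929; -1278378/1460929 2110785/1460929]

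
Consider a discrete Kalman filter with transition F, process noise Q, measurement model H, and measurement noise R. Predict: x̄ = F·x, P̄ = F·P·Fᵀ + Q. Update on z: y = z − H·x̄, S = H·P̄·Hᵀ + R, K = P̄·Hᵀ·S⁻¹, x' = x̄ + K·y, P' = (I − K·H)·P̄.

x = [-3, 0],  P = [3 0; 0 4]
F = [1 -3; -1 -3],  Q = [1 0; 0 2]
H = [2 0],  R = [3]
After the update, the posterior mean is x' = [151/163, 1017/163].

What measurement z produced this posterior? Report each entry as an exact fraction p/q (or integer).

z = [2]

x̄ = F·x = [-3, 3]
P̄ = F·P·Fᵀ + Q = [40 33; 33 41]
S = H·P̄·Hᵀ + R = [163]
K = P̄·Hᵀ·S⁻¹ = [80/163; 66/163]
x' − x̄ = [640/163, 528/163] = K·y
y = (KᵀK)⁻¹·Kᵀ·(x' − x̄) = [8]
z = y + H·x̄ = [8] + [-6] = [2]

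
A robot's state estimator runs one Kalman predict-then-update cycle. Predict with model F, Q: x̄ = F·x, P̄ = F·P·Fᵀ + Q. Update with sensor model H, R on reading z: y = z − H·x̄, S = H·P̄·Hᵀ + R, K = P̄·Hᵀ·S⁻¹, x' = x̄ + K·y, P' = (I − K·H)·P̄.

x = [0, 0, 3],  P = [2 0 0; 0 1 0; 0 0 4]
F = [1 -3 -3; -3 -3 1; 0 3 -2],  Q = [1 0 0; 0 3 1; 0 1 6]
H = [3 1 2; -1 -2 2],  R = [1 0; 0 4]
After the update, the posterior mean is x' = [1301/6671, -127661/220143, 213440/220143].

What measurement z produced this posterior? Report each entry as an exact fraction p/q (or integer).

z = [2, 3]

x̄ = F·x = [-9, 3, -6]
P̄ = F·P·Fᵀ + Q = [48 -9 15; -9 34 -16; 15 -16 31]
S = H·P̄·Hᵀ + R = [653 67; 67 344]
K = P̄·Hᵀ·S⁻¹ = [1720/6671 -335/6671; -2503/220143 -57748/220143; 26011/220143 45490/220143]
x' − x̄ = [61340/6671, -788090/220143, 1534298/220143] = K·y
y = (KᵀK)⁻¹·Kᵀ·(x' − x̄) = [38, 12]
z = y + H·x̄ = [38, 12] + [-36, -9] = [2, 3]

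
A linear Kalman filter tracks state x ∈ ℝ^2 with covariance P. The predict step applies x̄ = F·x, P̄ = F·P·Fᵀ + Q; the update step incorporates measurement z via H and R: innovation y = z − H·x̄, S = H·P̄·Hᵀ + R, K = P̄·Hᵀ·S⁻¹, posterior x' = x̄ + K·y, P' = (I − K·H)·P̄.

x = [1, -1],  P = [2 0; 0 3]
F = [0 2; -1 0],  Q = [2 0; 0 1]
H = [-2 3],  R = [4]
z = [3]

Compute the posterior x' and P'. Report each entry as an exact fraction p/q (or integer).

x̄ = F·x = [-2, -1]
P̄ = F·P·Fᵀ + Q = [14 0; 0 3]
y = z − H·x̄ = [2]
S = H·P̄·Hᵀ + R = [87]
K = P̄·Hᵀ·S⁻¹ = [-28/87; 3/29]
x' = x̄ + K·y = [-230/87, -23/29]
P' = (I − K·H)·P̄ = [434/87 84/29; 84/29 60/29]

x' = [-230/87, -23/29]
P' = [434/87 84/29; 84/29 60/29]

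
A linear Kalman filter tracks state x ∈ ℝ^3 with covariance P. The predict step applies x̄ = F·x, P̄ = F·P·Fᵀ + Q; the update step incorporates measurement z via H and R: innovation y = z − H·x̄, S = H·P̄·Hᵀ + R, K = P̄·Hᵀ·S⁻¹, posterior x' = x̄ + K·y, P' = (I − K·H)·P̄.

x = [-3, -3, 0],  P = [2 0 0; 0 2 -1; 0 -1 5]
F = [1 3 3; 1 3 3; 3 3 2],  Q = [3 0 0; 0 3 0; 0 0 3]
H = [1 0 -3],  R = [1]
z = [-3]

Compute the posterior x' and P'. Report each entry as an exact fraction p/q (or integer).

x' = [9/16, 9/8, 9/8]
P' = [7511/240 659/24 421/40; 659/24 355/12 37/4; 421/40 37/4 73/20]

x̄ = F·x = [-12, -12, -18]
P̄ = F·P·Fᵀ + Q = [50 47 39; 47 50 39; 39 39 47]
y = z − H·x̄ = [-45]
S = H·P̄·Hᵀ + R = [240]
K = P̄·Hᵀ·S⁻¹ = [-67/240; -7/24; -17/40]
x' = x̄ + K·y = [9/16, 9/8, 9/8]
P' = (I − K·H)·P̄ = [7511/240 659/24 421/40; 659/24 355/12 37/4; 421/40 37/4 73/20]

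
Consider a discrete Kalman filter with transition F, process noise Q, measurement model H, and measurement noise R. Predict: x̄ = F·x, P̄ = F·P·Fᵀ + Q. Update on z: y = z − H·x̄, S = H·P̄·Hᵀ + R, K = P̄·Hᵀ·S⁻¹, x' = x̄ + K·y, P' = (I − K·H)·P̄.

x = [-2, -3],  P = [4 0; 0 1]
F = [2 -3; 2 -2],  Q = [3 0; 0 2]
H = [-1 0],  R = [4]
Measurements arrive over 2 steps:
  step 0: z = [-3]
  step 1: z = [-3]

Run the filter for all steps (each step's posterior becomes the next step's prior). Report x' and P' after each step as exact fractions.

step 0: x' = [13/4, 5/8], P' = [7/2 11/4; 11/4 55/8]
step 1: x' = [1249/399, 578/133], P' = [1468/399 296/133; 296/133 806/133]

step 0: x̄ = F·x = [5, 2]
step 0: P̄ = F·P·Fᵀ + Q = [28 22; 22 22]
step 0: y = z − H·x̄ = [2]
step 0: S = H·P̄·Hᵀ + R = [32]
step 0: K = P̄·Hᵀ·S⁻¹ = [-7/8; -11/16]
step 0: x' = x̄ + K·y = [13/4, 5/8]
step 0: P' = (I − K·H)·P̄ = [7/2 11/4; 11/4 55/8]
step 1: x̄ = F·x = [37/8, 21/4]
step 1: P̄ = F·P·Fᵀ + Q = [367/8 111/4; 111/4 43/2]
step 1: y = z − H·x̄ = [13/8]
step 1: S = H·P̄·Hᵀ + R = [399/8]
step 1: K = P̄·Hᵀ·S⁻¹ = [-367/399; -74/133]
step 1: x' = x̄ + K·y = [1249/399, 578/133]
step 1: P' = (I − K·H)·P̄ = [1468/399 296/133; 296/133 806/133]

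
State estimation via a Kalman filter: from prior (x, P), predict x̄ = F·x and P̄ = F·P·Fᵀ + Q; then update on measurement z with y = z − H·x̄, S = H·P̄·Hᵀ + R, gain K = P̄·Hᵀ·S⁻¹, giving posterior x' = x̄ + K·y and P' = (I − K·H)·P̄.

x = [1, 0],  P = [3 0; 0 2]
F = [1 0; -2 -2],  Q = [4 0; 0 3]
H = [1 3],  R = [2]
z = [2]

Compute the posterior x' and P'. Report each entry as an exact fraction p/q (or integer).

x̄ = F·x = [1, -2]
P̄ = F·P·Fᵀ + Q = [7 -6; -6 23]
y = z − H·x̄ = [7]
S = H·P̄·Hᵀ + R = [180]
K = P̄·Hᵀ·S⁻¹ = [-11/180; 7/20]
x' = x̄ + K·y = [103/180, 9/20]
P' = (I − K·H)·P̄ = [1139/180 -43/20; -43/20 19/20]

x' = [103/180, 9/20]
P' = [1139/180 -43/20; -43/20 19/20]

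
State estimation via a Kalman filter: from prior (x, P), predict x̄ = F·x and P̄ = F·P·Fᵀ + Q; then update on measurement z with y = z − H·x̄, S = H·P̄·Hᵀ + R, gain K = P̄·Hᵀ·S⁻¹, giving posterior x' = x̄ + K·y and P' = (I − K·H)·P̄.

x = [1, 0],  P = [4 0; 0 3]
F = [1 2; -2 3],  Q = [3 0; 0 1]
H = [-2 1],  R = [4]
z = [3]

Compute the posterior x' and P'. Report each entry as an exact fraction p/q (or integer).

x̄ = F·x = [1, -2]
P̄ = F·P·Fᵀ + Q = [19 10; 10 44]
y = z − H·x̄ = [7]
S = H·P̄·Hᵀ + R = [84]
K = P̄·Hᵀ·S⁻¹ = [-1/3; 2/7]
x' = x̄ + K·y = [-4/3, 0]
P' = (I − K·H)·P̄ = [29/3 18; 18 260/7]

x' = [-4/3, 0]
P' = [29/3 18; 18 260/7]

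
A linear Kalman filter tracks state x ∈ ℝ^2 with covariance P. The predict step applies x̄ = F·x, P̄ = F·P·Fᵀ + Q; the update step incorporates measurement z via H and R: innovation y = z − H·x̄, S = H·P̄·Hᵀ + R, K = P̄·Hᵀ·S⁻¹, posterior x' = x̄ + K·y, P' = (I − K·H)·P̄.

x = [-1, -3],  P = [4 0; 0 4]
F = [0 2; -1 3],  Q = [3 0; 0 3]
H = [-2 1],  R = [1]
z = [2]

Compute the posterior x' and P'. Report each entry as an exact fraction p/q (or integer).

x' = [-29/6, -91/12]
P' = [65/6 253/12; 253/12 1007/24]

x̄ = F·x = [-6, -8]
P̄ = F·P·Fᵀ + Q = [19 24; 24 43]
y = z − H·x̄ = [-2]
S = H·P̄·Hᵀ + R = [24]
K = P̄·Hᵀ·S⁻¹ = [-7/12; -5/24]
x' = x̄ + K·y = [-29/6, -91/12]
P' = (I − K·H)·P̄ = [65/6 253/12; 253/12 1007/24]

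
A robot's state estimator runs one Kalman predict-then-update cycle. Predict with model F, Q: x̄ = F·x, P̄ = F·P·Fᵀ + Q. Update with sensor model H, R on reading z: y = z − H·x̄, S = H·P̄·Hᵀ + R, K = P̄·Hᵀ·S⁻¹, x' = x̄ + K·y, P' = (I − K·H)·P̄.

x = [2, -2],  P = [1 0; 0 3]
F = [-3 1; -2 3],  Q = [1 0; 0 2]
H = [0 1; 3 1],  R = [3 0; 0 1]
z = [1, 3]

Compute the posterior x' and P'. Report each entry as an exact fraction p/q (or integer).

x' = [445/864, 1099/864]
P' = [95/288 -199/288; -199/288 623/288]

x̄ = F·x = [-8, -10]
P̄ = F·P·Fᵀ + Q = [13 15; 15 33]
y = z − H·x̄ = [11, 37]
S = H·P̄·Hᵀ + R = [36 78; 78 241]
K = P̄·Hᵀ·S⁻¹ = [-199/864 43/144; 623/864 13/144]
x' = x̄ + K·y = [445/864, 1099/864]
P' = (I − K·H)·P̄ = [95/288 -199/288; -199/288 623/288]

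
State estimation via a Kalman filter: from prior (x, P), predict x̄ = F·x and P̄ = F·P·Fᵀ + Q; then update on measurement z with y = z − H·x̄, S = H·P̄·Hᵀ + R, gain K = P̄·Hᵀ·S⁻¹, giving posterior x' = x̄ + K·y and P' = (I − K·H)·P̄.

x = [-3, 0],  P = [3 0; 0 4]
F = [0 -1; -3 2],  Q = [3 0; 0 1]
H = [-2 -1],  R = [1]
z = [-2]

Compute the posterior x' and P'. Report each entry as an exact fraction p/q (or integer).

x' = [-42/41, 173/41]
P' = [251/41 -496/41; -496/41 1020/41]

x̄ = F·x = [0, 9]
P̄ = F·P·Fᵀ + Q = [7 -8; -8 44]
y = z − H·x̄ = [7]
S = H·P̄·Hᵀ + R = [41]
K = P̄·Hᵀ·S⁻¹ = [-6/41; -28/41]
x' = x̄ + K·y = [-42/41, 173/41]
P' = (I − K·H)·P̄ = [251/41 -496/41; -496/41 1020/41]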